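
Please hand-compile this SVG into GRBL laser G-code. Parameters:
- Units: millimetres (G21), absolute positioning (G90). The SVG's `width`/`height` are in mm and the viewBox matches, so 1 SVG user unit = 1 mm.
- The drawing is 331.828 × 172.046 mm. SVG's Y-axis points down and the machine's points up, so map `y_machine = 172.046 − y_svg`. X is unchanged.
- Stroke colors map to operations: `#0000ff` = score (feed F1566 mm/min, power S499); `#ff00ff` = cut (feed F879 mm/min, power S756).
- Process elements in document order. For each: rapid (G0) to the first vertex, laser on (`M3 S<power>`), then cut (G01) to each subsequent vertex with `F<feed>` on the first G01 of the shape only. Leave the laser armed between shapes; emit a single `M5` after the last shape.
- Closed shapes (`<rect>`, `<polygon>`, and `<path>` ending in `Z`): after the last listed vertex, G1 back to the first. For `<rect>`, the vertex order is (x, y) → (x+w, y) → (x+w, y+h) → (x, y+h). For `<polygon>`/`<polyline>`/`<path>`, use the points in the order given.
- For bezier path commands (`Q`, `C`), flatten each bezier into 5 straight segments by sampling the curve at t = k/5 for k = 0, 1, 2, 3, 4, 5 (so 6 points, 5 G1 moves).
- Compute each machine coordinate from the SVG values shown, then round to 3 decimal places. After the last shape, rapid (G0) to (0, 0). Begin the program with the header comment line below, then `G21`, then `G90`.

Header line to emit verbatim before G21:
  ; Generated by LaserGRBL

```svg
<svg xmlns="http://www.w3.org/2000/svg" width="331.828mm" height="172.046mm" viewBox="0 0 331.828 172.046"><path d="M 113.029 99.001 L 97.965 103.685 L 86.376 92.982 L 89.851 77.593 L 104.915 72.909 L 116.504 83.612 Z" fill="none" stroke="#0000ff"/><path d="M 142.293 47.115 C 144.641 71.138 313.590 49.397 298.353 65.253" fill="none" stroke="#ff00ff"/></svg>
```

Since the viewBox matches the mm dimensions, user units are millimetres directly. The only transform is the Y-flip y_m = 172.046 − y_svg.

Shape 1 is a regular polygon drawn with `<path>`. Its stroke #0000ff means score at S499, F1566. After flipping Y the toolpath is (113.029,73.045) → (97.965,68.361) → (86.376,79.064) → (89.851,94.453) → (104.915,99.137) → (116.504,88.434) → (113.029,73.045), returning to the start.

Shape 2 is a cubic bezier drawn with `<path>`. Its stroke #ff00ff means cut at S756, F879. After flipping Y the toolpath is (142.293,124.931) → (160.888,115.342) → (202.629,112.735) → (250.678,113.109) → (288.199,112.462) → (298.353,106.793).

; Generated by LaserGRBL
G21
G90
G0 X113.029 Y73.045
M3 S499
G01 X97.965 Y68.361 F1566
G01 X86.376 Y79.064
G01 X89.851 Y94.453
G01 X104.915 Y99.137
G01 X116.504 Y88.434
G01 X113.029 Y73.045
G0 X142.293 Y124.931
M3 S756
G01 X160.888 Y115.342 F879
G01 X202.629 Y112.735
G01 X250.678 Y113.109
G01 X288.199 Y112.462
G01 X298.353 Y106.793
M5
G0 X0.000 Y0.000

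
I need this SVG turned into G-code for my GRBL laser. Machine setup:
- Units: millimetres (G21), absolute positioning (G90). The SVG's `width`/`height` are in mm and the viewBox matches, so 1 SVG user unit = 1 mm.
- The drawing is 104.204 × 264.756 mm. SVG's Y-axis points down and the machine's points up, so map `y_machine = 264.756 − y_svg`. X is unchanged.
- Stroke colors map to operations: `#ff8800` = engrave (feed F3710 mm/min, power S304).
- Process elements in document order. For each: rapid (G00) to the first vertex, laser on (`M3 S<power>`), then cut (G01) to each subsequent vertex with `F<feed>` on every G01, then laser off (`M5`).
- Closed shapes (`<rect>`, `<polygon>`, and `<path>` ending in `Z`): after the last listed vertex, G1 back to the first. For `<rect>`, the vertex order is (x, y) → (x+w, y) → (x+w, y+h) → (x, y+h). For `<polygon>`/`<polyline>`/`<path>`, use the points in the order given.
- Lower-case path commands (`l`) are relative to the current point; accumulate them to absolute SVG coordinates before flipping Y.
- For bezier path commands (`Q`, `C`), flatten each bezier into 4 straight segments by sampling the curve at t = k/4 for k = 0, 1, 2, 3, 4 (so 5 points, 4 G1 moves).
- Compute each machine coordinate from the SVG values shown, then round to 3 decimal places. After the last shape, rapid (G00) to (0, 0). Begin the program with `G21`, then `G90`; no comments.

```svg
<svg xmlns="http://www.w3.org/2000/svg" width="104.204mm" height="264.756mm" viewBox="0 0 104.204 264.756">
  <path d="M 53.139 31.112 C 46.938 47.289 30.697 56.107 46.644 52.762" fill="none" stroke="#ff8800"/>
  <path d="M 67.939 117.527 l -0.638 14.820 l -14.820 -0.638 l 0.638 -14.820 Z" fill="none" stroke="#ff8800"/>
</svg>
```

viewBox `0 0 104.204 264.756` with mm width/height → 1 unit = 1 mm. Flip: y_m = 264.756 − y_svg.

**Shape 1** — `<path>` cubic bezier, stroke `#ff8800` → engrave (S304, F3710). Control points (SVG): P0=(53.139,31.112), P1=(46.938,47.289), P2=(30.697,56.107), P3=(46.644,52.762); sampled at t=k/4. Machine vertices: (53.139,233.644) → (47.266,222.966) → (41.586,215.498) → (40.059,211.691) → (46.644,211.994). Open path.

**Shape 2** — `<path>` regular polygon, stroke `#ff8800` → engrave (S304, F3710). Machine vertices: (67.939,147.229) → (67.301,132.409) → (52.481,133.047) → (53.119,147.867) → (67.939,147.229). Closed: final G1 returns to the first vertex.

G21
G90
G00 X53.139 Y233.644
M3 S304
G01 X47.266 Y222.966 F3710
G01 X41.586 Y215.498 F3710
G01 X40.059 Y211.691 F3710
G01 X46.644 Y211.994 F3710
M5
G00 X67.939 Y147.229
M3 S304
G01 X67.301 Y132.409 F3710
G01 X52.481 Y133.047 F3710
G01 X53.119 Y147.867 F3710
G01 X67.939 Y147.229 F3710
M5
G00 X0.000 Y0.000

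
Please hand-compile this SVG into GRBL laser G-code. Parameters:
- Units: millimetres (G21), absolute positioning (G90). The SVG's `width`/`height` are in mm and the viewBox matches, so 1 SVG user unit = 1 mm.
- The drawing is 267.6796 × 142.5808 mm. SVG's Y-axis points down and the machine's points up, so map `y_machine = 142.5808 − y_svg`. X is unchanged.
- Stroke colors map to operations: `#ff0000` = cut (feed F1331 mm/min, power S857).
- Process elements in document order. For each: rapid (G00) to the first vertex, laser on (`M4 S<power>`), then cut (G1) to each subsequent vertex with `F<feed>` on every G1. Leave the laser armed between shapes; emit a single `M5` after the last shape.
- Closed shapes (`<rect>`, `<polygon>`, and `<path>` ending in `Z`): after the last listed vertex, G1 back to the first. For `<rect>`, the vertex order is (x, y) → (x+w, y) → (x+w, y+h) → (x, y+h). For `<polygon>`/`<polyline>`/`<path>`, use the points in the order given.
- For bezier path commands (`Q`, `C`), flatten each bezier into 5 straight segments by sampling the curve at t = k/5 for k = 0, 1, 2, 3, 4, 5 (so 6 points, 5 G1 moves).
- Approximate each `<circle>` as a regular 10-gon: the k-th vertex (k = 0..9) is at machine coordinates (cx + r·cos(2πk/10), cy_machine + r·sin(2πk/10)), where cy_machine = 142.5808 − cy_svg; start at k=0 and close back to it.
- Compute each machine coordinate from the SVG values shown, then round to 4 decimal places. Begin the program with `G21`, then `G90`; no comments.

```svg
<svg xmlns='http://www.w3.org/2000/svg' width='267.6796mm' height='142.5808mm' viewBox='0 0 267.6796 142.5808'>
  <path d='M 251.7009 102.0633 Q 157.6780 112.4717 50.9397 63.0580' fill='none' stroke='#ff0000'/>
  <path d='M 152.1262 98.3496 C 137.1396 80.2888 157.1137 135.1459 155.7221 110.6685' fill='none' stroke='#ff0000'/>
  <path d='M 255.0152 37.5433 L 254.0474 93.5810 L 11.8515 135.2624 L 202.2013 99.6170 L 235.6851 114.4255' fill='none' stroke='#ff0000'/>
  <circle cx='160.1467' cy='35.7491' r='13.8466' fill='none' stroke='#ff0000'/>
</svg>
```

G21
G90
G00 X251.7009 Y40.5175
M4 S857
G1 X213.5831 Y38.7470 F1331
G1 X174.4481 Y41.7623 F1331
G1 X134.2959 Y49.5634 F1331
G1 X93.1264 Y62.1502 F1331
G1 X50.9397 Y79.5228 F1331
G00 X152.1262 Y44.2312
M4 S857
G1 X146.8789 Y47.5356 F1331
G1 X147.3185 Y40.6477 F1331
G1 X150.7414 Y30.8758 F1331
G1 X154.4438 Y25.5280 F1331
G1 X155.7221 Y31.9123 F1331
G00 X255.0152 Y105.0375
M4 S857
G1 X254.0474 Y48.9998 F1331
G1 X11.8515 Y7.3184 F1331
G1 X202.2013 Y42.9638 F1331
G1 X235.6851 Y28.1553 F1331
G00 X173.9933 Y106.8317
M4 S857
G1 X171.3488 Y114.9705 F1331
G1 X164.4255 Y120.0006 F1331
G1 X155.8679 Y120.0006 F1331
G1 X148.9446 Y114.9705 F1331
G1 X146.3001 Y106.8317 F1331
G1 X148.9446 Y98.6929 F1331
G1 X155.8679 Y93.6628 F1331
G1 X164.4255 Y93.6628 F1331
G1 X171.3488 Y98.6929 F1331
G1 X173.9933 Y106.8317 F1331
M5

viewBox `0 0 267.6796 142.5808` with mm width/height → 1 unit = 1 mm. Flip: y_m = 142.5808 − y_svg.

**Shape 1** — `<path>` quadratic bezier, stroke `#ff0000` → cut (S857, F1331). Control points (SVG): P0=(251.7009,102.0633), P1=(157.6780,112.4717), P2=(50.9397,63.0580); sampled at t=k/5. Machine vertices: (251.7009,40.5175) → (213.5831,38.7470) → (174.4481,41.7623) → (134.2959,49.5634) → (93.1264,62.1502) → (50.9397,79.5228). Open path.

**Shape 2** — `<path>` cubic bezier, stroke `#ff0000` → cut (S857, F1331). Control points (SVG): P0=(152.1262,98.3496), P1=(137.1396,80.2888), P2=(157.1137,135.1459), P3=(155.7221,110.6685); sampled at t=k/5. Machine vertices: (152.1262,44.2312) → (146.8789,47.5356) → (147.3185,40.6477) → (150.7414,30.8758) → (154.4438,25.5280) → (155.7221,31.9123). Open path.

**Shape 3** — `<path>` open polyline, stroke `#ff0000` → cut (S857, F1331). Machine vertices: (255.0152,105.0375) → (254.0474,48.9998) → (11.8515,7.3184) → (202.2013,42.9638) → (235.6851,28.1553). Open path.

**Shape 4** — `<circle>` circle, stroke `#ff0000` → cut (S857, F1331). Machine vertices: (173.9933,106.8317) → (171.3488,114.9705) → (164.4255,120.0006) → (155.8679,120.0006) → (148.9446,114.9705) → (146.3001,106.8317) → (148.9446,98.6929) → (155.8679,93.6628) → (164.4255,93.6628) → (171.3488,98.6929) → (173.9933,106.8317). Closed: final G1 returns to the first vertex.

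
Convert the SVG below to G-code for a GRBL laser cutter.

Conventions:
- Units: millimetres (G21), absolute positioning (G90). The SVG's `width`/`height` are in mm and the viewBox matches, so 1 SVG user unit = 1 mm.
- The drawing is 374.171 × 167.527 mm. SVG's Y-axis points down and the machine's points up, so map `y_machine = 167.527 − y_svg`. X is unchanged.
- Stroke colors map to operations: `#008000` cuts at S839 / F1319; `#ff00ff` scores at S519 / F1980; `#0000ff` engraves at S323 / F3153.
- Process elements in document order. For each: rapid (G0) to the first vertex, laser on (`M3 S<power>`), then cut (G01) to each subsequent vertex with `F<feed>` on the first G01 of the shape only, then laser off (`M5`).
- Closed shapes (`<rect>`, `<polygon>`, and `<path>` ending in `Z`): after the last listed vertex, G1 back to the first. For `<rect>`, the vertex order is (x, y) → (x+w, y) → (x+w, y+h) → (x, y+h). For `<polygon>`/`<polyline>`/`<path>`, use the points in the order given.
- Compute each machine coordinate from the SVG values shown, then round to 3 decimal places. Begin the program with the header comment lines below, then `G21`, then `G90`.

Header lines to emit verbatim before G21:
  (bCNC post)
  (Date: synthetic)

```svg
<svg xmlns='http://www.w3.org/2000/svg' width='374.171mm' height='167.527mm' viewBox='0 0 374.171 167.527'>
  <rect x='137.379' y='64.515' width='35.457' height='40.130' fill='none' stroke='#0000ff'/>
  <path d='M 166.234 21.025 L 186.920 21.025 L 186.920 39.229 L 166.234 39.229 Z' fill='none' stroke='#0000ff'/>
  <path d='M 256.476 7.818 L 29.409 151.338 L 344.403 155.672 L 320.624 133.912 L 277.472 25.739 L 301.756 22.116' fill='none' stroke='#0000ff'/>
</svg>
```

1 u = 1 mm; y_m = 167.527 − y.

[1] `<rect>` rectangle, #0000ff→engrave S323 F3153: (137.379,103.012) → (172.836,103.012) → (172.836,62.882) → (137.379,62.882) → (137.379,103.012) (closed)

[2] `<path>` rectangle, #0000ff→engrave S323 F3153: (166.234,146.502) → (186.920,146.502) → (186.920,128.298) → (166.234,128.298) → (166.234,146.502) (closed)

[3] `<path>` open polyline, #0000ff→engrave S323 F3153: (256.476,159.709) → (29.409,16.189) → (344.403,11.855) → (320.624,33.615) → (277.472,141.788) → (301.756,145.411)

(bCNC post)
(Date: synthetic)
G21
G90
G0 X137.379 Y103.012
M3 S323
G01 X172.836 Y103.012 F3153
G01 X172.836 Y62.882
G01 X137.379 Y62.882
G01 X137.379 Y103.012
M5
G0 X166.234 Y146.502
M3 S323
G01 X186.920 Y146.502 F3153
G01 X186.920 Y128.298
G01 X166.234 Y128.298
G01 X166.234 Y146.502
M5
G0 X256.476 Y159.709
M3 S323
G01 X29.409 Y16.189 F3153
G01 X344.403 Y11.855
G01 X320.624 Y33.615
G01 X277.472 Y141.788
G01 X301.756 Y145.411
M5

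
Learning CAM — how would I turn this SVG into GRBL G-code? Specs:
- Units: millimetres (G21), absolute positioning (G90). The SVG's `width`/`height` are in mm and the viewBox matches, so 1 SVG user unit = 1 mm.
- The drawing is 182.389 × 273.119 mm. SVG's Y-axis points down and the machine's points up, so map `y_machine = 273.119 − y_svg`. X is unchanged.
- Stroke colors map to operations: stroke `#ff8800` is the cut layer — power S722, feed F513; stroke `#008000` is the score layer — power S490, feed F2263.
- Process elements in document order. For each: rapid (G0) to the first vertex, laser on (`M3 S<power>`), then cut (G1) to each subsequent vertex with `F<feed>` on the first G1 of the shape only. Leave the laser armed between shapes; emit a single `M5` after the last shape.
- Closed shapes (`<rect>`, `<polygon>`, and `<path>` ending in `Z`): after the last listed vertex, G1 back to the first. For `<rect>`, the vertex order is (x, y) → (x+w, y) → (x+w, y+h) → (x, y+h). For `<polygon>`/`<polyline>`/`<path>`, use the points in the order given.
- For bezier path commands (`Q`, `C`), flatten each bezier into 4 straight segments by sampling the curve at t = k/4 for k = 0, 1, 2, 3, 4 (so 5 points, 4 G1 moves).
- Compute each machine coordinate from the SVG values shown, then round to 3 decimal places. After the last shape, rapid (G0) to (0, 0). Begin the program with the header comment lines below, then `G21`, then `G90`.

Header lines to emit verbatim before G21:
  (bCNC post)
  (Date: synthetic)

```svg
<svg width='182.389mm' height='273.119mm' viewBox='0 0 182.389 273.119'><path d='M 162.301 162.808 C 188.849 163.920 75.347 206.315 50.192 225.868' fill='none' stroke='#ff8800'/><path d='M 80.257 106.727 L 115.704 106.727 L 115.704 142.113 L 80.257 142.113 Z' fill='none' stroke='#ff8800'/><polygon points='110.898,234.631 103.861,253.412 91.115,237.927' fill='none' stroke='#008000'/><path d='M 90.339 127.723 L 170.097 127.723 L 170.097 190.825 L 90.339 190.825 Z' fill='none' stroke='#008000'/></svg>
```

(bCNC post)
(Date: synthetic)
G21
G90
G0 X162.301 Y110.311
M3 S722
G1 X159.521 Y102.738 F513
G1 X125.635 Y85.696
G1 X82.055 Y65.197
G1 X50.192 Y47.251
G0 X80.257 Y166.392
M3 S722
G1 X115.704 Y166.392 F513
G1 X115.704 Y131.006
G1 X80.257 Y131.006
G1 X80.257 Y166.392
G0 X110.898 Y38.488
M3 S490
G1 X103.861 Y19.707 F2263
G1 X91.115 Y35.192
G1 X110.898 Y38.488
G0 X90.339 Y145.396
M3 S490
G1 X170.097 Y145.396 F2263
G1 X170.097 Y82.294
G1 X90.339 Y82.294
G1 X90.339 Y145.396
M5
G0 X0.000 Y0.000

Since the viewBox matches the mm dimensions, user units are millimetres directly. The only transform is the Y-flip y_m = 273.119 − y_svg.

Shape 1 is a cubic bezier drawn with `<path>`. Its stroke #ff8800 means cut at S722, F513. After flipping Y the toolpath is (162.301,110.311) → (159.521,102.738) → (125.635,85.696) → (82.055,65.197) → (50.192,47.251).

Shape 2 is a rectangle drawn with `<path>`. Its stroke #ff8800 means cut at S722, F513. After flipping Y the toolpath is (80.257,166.392) → (115.704,166.392) → (115.704,131.006) → (80.257,131.006) → (80.257,166.392), returning to the start.

Shape 3 is a regular polygon drawn with `<polygon>`. Its stroke #008000 means score at S490, F2263. After flipping Y the toolpath is (110.898,38.488) → (103.861,19.707) → (91.115,35.192) → (110.898,38.488), returning to the start.

Shape 4 is a rectangle drawn with `<path>`. Its stroke #008000 means score at S490, F2263. After flipping Y the toolpath is (90.339,145.396) → (170.097,145.396) → (170.097,82.294) → (90.339,82.294) → (90.339,145.396), returning to the start.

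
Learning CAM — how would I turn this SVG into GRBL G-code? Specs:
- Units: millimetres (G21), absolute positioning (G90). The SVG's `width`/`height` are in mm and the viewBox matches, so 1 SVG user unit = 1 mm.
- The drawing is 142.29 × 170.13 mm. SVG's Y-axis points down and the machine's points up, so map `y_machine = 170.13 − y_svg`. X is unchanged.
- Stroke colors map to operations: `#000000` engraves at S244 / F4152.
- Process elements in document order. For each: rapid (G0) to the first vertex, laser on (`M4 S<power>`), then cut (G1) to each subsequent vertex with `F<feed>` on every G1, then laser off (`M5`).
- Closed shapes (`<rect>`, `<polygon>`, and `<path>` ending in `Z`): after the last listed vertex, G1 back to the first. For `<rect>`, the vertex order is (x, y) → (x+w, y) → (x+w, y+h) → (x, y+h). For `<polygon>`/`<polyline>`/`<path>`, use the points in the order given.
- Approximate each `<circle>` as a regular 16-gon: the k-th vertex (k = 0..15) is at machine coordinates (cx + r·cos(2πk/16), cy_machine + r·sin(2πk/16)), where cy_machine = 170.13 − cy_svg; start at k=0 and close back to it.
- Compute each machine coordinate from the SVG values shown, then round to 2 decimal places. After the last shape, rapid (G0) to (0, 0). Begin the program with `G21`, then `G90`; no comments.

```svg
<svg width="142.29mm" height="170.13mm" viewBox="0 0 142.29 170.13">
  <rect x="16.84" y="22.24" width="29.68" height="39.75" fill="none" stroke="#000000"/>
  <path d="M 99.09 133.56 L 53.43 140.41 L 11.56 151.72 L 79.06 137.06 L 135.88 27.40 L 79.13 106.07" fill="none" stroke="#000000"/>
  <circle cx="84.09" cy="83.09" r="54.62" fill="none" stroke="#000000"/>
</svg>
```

G21
G90
G0 X16.84 Y147.89
M4 S244
G1 X46.52 Y147.89 F4152
G1 X46.52 Y108.14 F4152
G1 X16.84 Y108.14 F4152
G1 X16.84 Y147.89 F4152
M5
G0 X99.09 Y36.57
M4 S244
G1 X53.43 Y29.72 F4152
G1 X11.56 Y18.41 F4152
G1 X79.06 Y33.07 F4152
G1 X135.88 Y142.73 F4152
G1 X79.13 Y64.06 F4152
M5
G0 X138.71 Y87.04
M4 S244
G1 X134.55 Y107.94 F4152
G1 X122.71 Y125.66 F4152
G1 X104.99 Y137.50 F4152
G1 X84.09 Y141.66 F4152
G1 X63.19 Y137.50 F4152
G1 X45.47 Y125.66 F4152
G1 X33.63 Y107.94 F4152
G1 X29.47 Y87.04 F4152
G1 X33.63 Y66.14 F4152
G1 X45.47 Y48.42 F4152
G1 X63.19 Y36.58 F4152
G1 X84.09 Y32.42 F4152
G1 X104.99 Y36.58 F4152
G1 X122.71 Y48.42 F4152
G1 X134.55 Y66.14 F4152
G1 X138.71 Y87.04 F4152
M5
G0 X0.00 Y0.00

viewBox `0 0 142.29 170.13` with mm width/height → 1 unit = 1 mm. Flip: y_m = 170.13 − y_svg.

**Shape 1** — `<rect>` rectangle, stroke `#000000` → engrave (S244, F4152). Machine vertices: (16.84,147.89) → (46.52,147.89) → (46.52,108.14) → (16.84,108.14) → (16.84,147.89). Closed: final G1 returns to the first vertex.

**Shape 2** — `<path>` open polyline, stroke `#000000` → engrave (S244, F4152). Machine vertices: (99.09,36.57) → (53.43,29.72) → (11.56,18.41) → (79.06,33.07) → (135.88,142.73) → (79.13,64.06). Open path.

**Shape 3** — `<circle>` circle, stroke `#000000` → engrave (S244, F4152). Machine vertices: (138.71,87.04) → (134.55,107.94) → (122.71,125.66) → (104.99,137.50) → (84.09,141.66) → (63.19,137.50) → (45.47,125.66) → (33.63,107.94) → (29.47,87.04) → (33.63,66.14) → (45.47,48.42) → (63.19,36.58) → (84.09,32.42) → (104.99,36.58) → (122.71,48.42) → (134.55,66.14) → (138.71,87.04). Closed: final G1 returns to the first vertex.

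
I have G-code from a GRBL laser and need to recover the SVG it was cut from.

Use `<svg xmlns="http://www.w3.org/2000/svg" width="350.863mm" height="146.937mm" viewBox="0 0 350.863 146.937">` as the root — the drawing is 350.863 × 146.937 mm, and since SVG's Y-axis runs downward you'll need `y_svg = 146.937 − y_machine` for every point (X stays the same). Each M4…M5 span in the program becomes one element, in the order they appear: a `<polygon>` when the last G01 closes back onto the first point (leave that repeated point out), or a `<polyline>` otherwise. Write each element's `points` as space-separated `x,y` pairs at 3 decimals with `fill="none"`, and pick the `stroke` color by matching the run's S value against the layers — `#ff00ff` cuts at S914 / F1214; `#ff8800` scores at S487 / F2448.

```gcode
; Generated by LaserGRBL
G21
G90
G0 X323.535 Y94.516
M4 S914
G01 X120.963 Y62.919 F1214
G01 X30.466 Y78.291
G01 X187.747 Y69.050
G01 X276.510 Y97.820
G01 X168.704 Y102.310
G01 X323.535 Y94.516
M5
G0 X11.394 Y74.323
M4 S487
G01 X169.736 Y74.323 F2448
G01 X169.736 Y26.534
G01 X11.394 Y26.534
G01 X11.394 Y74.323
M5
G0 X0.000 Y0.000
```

<svg xmlns="http://www.w3.org/2000/svg" width="350.863mm" height="146.937mm" viewBox="0 0 350.863 146.937">
  <polygon points="323.535,52.421 120.963,84.018 30.466,68.646 187.747,77.887 276.510,49.117 168.704,44.627" fill="none" stroke="#ff00ff"/>
  <polygon points="11.394,72.614 169.736,72.614 169.736,120.403 11.394,120.403" fill="none" stroke="#ff8800"/>
</svg>

Each laser-on run becomes one SVG element. Flip Y back into SVG space with y_svg = 146.937 − y_machine.

Run 1: power S914 maps to stroke `#ff00ff` (cut). The run returns to its start, so emit a `<polygon>` with points (Y-flipped): 323.535,52.421 120.963,84.018 30.466,68.646 187.747,77.887 276.510,49.117 168.704,44.627.

Run 2: power S487 maps to stroke `#ff8800` (score). The run returns to its start, so emit a `<polygon>` with points (Y-flipped): 11.394,72.614 169.736,72.614 169.736,120.403 11.394,120.403.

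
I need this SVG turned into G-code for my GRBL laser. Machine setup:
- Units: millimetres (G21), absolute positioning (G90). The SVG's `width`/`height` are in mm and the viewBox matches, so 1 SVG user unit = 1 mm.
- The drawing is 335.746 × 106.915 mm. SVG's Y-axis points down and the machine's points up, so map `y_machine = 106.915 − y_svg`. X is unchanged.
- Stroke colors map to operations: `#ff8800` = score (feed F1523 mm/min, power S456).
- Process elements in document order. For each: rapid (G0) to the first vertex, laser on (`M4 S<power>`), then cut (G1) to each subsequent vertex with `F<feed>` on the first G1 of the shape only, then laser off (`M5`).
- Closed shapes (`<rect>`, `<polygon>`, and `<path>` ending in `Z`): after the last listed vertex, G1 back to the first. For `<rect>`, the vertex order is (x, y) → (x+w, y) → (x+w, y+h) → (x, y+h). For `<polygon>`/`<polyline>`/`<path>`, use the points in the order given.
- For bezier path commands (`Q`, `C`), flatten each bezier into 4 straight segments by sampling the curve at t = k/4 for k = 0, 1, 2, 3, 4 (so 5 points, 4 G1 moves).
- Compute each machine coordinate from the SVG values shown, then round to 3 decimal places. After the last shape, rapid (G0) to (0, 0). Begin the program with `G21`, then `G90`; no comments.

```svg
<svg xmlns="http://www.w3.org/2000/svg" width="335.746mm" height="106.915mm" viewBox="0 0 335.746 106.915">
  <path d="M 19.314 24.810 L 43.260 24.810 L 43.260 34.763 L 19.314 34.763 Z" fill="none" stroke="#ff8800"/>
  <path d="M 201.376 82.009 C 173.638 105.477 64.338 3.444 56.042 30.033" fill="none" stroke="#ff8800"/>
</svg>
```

Since the viewBox matches the mm dimensions, user units are millimetres directly. The only transform is the Y-flip y_m = 106.915 − y_svg.

Shape 1 is a rectangle drawn with `<path>`. Its stroke #ff8800 means score at S456, F1523. After flipping Y the toolpath is (19.314,82.105) → (43.260,82.105) → (43.260,72.152) → (19.314,72.152) → (19.314,82.105), returning to the start.

Shape 2 is a cubic bezier drawn with `<path>`. Its stroke #ff8800 means score at S456, F1523. After flipping Y the toolpath is (201.376,24.906) → (168.132,26.866) → (121.418,52.064) → (78.350,76.678) → (56.042,76.882).

G21
G90
G0 X19.314 Y82.105
M4 S456
G1 X43.260 Y82.105 F1523
G1 X43.260 Y72.152
G1 X19.314 Y72.152
G1 X19.314 Y82.105
M5
G0 X201.376 Y24.906
M4 S456
G1 X168.132 Y26.866 F1523
G1 X121.418 Y52.064
G1 X78.350 Y76.678
G1 X56.042 Y76.882
M5
G0 X0.000 Y0.000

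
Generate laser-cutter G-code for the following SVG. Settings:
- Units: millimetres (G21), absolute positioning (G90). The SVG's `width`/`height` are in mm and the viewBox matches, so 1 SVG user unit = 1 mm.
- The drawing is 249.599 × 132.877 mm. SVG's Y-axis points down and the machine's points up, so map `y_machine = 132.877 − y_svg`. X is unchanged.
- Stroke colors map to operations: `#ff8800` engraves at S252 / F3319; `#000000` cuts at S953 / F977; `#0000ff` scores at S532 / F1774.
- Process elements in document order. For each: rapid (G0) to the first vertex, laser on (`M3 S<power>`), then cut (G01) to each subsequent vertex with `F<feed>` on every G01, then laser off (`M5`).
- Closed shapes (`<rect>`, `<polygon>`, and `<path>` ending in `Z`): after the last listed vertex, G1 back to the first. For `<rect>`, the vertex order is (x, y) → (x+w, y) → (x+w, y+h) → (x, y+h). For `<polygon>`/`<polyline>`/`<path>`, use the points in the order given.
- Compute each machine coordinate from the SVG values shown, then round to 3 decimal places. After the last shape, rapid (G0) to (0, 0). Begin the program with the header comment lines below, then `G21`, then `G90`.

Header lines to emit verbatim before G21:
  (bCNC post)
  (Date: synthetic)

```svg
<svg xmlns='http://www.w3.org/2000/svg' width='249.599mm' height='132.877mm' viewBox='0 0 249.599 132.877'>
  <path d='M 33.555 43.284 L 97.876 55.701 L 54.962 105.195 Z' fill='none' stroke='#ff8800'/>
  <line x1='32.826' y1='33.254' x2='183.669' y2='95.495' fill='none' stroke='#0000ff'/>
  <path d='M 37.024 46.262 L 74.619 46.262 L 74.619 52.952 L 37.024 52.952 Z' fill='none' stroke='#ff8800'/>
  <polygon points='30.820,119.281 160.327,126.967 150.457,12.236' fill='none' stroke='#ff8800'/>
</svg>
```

(bCNC post)
(Date: synthetic)
G21
G90
G0 X33.555 Y89.593
M3 S252
G01 X97.876 Y77.176 F3319
G01 X54.962 Y27.682 F3319
G01 X33.555 Y89.593 F3319
M5
G0 X32.826 Y99.623
M3 S532
G01 X183.669 Y37.382 F1774
M5
G0 X37.024 Y86.615
M3 S252
G01 X74.619 Y86.615 F3319
G01 X74.619 Y79.925 F3319
G01 X37.024 Y79.925 F3319
G01 X37.024 Y86.615 F3319
M5
G0 X30.820 Y13.596
M3 S252
G01 X160.327 Y5.910 F3319
G01 X150.457 Y120.641 F3319
G01 X30.820 Y13.596 F3319
M5
G0 X0.000 Y0.000

Since the viewBox matches the mm dimensions, user units are millimetres directly. The only transform is the Y-flip y_m = 132.877 − y_svg.

Shape 1 is a regular polygon drawn with `<path>`. Its stroke #ff8800 means engrave at S252, F3319. After flipping Y the toolpath is (33.555,89.593) → (97.876,77.176) → (54.962,27.682) → (33.555,89.593), returning to the start.

Shape 2 is a line segment drawn with `<line>`. Its stroke #0000ff means score at S532, F1774. After flipping Y the toolpath is (32.826,99.623) → (183.669,37.382).

Shape 3 is a rectangle drawn with `<path>`. Its stroke #ff8800 means engrave at S252, F3319. After flipping Y the toolpath is (37.024,86.615) → (74.619,86.615) → (74.619,79.925) → (37.024,79.925) → (37.024,86.615), returning to the start.

Shape 4 is a closed polygon drawn with `<polygon>`. Its stroke #ff8800 means engrave at S252, F3319. After flipping Y the toolpath is (30.820,13.596) → (160.327,5.910) → (150.457,120.641) → (30.820,13.596), returning to the start.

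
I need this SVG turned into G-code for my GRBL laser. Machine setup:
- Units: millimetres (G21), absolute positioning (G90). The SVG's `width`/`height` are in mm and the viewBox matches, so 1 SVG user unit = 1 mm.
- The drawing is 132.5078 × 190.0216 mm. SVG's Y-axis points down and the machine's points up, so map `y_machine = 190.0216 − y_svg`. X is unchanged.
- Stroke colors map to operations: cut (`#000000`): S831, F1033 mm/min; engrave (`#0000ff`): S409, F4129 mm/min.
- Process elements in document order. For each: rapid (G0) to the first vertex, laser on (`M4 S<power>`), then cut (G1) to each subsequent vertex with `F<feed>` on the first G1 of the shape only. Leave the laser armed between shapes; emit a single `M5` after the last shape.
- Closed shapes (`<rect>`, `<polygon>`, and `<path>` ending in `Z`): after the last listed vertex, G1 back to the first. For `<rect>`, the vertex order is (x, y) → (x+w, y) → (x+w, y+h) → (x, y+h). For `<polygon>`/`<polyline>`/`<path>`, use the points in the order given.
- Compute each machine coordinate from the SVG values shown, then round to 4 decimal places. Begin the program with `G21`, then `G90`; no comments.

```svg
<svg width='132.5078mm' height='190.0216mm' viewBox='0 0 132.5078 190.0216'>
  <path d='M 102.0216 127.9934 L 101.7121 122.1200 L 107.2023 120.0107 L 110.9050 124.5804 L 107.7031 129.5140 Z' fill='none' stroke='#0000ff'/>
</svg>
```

G21
G90
G0 X102.0216 Y62.0282
M4 S409
G1 X101.7121 Y67.9016 F4129
G1 X107.2023 Y70.0109
G1 X110.9050 Y65.4412
G1 X107.7031 Y60.5076
G1 X102.0216 Y62.0282
M5

viewBox `0 0 132.5078 190.0216` with mm width/height → 1 unit = 1 mm. Flip: y_m = 190.0216 − y_svg.

**Shape 1** — `<path>` regular polygon, stroke `#0000ff` → engrave (S409, F4129). Machine vertices: (102.0216,62.0282) → (101.7121,67.9016) → (107.2023,70.0109) → (110.9050,65.4412) → (107.7031,60.5076) → (102.0216,62.0282). Closed: final G1 returns to the first vertex.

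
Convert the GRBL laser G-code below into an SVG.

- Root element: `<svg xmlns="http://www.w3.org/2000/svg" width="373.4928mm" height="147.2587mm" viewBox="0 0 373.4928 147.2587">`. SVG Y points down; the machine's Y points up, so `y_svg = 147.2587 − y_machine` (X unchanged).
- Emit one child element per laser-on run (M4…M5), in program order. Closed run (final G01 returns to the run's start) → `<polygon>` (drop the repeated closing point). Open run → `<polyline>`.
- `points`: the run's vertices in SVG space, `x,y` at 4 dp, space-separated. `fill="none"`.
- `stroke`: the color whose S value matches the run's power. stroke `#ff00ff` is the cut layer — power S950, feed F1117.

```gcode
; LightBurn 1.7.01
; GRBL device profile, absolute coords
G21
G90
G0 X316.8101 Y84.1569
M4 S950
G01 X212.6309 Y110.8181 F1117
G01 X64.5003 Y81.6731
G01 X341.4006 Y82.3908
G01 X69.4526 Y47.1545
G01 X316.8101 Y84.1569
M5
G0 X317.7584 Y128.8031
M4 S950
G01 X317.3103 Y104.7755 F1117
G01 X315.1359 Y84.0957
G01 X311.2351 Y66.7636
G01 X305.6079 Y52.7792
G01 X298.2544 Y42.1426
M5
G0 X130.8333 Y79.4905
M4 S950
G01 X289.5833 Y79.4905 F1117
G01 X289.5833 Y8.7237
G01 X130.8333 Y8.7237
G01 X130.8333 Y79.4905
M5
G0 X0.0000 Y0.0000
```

<svg xmlns="http://www.w3.org/2000/svg" width="373.4928mm" height="147.2587mm" viewBox="0 0 373.4928 147.2587">
  <polygon points="316.8101,63.1018 212.6309,36.4406 64.5003,65.5856 341.4006,64.8679 69.4526,100.1042" fill="none" stroke="#ff00ff"/>
  <polyline points="317.7584,18.4556 317.3103,42.4832 315.1359,63.1630 311.2351,80.4951 305.6079,94.4795 298.2544,105.1161" fill="none" stroke="#ff00ff"/>
  <polygon points="130.8333,67.7682 289.5833,67.7682 289.5833,138.5350 130.8333,138.5350" fill="none" stroke="#ff00ff"/>
</svg>

Machine Y-up, SVG Y-down with viewBox height 147.2587, so y_svg = 147.2587 − y_machine; X carries over. Every run uses S950, so all elements get stroke `#ff00ff` (cut).

Run 1: The run returns to its start, so emit a `<polygon>` with points (Y-flipped): 316.8101,63.1018 212.6309,36.4406 64.5003,65.5856 341.4006,64.8679 69.4526,100.1042.

Run 2: The run is open, so emit a `<polyline>` with points (Y-flipped): 317.7584,18.4556 317.3103,42.4832 315.1359,63.1630 311.2351,80.4951 305.6079,94.4795 298.2544,105.1161.

Run 3: The run returns to its start, so emit a `<polygon>` with points (Y-flipped): 130.8333,67.7682 289.5833,67.7682 289.5833,138.5350 130.8333,138.5350.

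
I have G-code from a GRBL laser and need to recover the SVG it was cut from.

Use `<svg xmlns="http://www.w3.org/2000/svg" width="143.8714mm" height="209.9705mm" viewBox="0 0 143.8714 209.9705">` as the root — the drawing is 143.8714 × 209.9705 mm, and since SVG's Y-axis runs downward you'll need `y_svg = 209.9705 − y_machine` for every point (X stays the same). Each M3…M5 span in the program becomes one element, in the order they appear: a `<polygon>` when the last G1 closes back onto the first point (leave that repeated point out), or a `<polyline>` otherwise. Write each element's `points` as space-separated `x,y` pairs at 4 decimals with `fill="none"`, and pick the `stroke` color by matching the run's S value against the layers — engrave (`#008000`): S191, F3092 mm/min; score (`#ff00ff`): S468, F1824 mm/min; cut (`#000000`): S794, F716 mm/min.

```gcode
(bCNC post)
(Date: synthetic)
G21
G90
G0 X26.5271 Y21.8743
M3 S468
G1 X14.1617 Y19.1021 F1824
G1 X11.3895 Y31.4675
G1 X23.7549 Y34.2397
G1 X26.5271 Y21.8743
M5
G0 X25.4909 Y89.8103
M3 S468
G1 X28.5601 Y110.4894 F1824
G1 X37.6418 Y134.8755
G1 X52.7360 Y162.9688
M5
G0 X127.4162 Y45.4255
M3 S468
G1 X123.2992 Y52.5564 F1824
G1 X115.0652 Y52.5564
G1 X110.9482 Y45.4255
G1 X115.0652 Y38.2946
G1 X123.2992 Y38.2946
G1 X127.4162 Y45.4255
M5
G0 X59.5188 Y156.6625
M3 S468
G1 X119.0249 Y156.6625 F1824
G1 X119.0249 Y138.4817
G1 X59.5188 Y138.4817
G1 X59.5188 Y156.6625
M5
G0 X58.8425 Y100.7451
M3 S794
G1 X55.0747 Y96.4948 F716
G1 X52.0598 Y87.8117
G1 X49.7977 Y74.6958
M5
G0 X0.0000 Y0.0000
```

Each laser-on run becomes one SVG element. Flip Y back into SVG space with y_svg = 209.9705 − y_machine.

Run 1: power S468 maps to stroke `#ff00ff` (score). The run returns to its start, so emit a `<polygon>` with points (Y-flipped): 26.5271,188.0962 14.1617,190.8684 11.3895,178.5030 23.7549,175.7308.

Run 2: S468 ⇒ score layer `#ff00ff`. The run is open, so emit a `<polyline>` with points (Y-flipped): 25.4909,120.1602 28.5601,99.4811 37.6418,75.0950 52.7360,47.0017.

Run 3: the run's S468 means `#ff00ff` (score). The run returns to its start, so emit a `<polygon>` with points (Y-flipped): 127.4162,164.5450 123.2992,157.4141 115.0652,157.4141 110.9482,164.5450 115.0652,171.6759 123.2992,171.6759.

Run 4: S468 ⇒ score layer `#ff00ff`. The run returns to its start, so emit a `<polygon>` with points (Y-flipped): 59.5188,53.3080 119.0249,53.3080 119.0249,71.4888 59.5188,71.4888.

Run 5: the run's S794 means `#000000` (cut). The run is open, so emit a `<polyline>` with points (Y-flipped): 58.8425,109.2254 55.0747,113.4757 52.0598,122.1588 49.7977,135.2747.

<svg xmlns="http://www.w3.org/2000/svg" width="143.8714mm" height="209.9705mm" viewBox="0 0 143.8714 209.9705">
  <polygon points="26.5271,188.0962 14.1617,190.8684 11.3895,178.5030 23.7549,175.7308" fill="none" stroke="#ff00ff"/>
  <polyline points="25.4909,120.1602 28.5601,99.4811 37.6418,75.0950 52.7360,47.0017" fill="none" stroke="#ff00ff"/>
  <polygon points="127.4162,164.5450 123.2992,157.4141 115.0652,157.4141 110.9482,164.5450 115.0652,171.6759 123.2992,171.6759" fill="none" stroke="#ff00ff"/>
  <polygon points="59.5188,53.3080 119.0249,53.3080 119.0249,71.4888 59.5188,71.4888" fill="none" stroke="#ff00ff"/>
  <polyline points="58.8425,109.2254 55.0747,113.4757 52.0598,122.1588 49.7977,135.2747" fill="none" stroke="#000000"/>
</svg>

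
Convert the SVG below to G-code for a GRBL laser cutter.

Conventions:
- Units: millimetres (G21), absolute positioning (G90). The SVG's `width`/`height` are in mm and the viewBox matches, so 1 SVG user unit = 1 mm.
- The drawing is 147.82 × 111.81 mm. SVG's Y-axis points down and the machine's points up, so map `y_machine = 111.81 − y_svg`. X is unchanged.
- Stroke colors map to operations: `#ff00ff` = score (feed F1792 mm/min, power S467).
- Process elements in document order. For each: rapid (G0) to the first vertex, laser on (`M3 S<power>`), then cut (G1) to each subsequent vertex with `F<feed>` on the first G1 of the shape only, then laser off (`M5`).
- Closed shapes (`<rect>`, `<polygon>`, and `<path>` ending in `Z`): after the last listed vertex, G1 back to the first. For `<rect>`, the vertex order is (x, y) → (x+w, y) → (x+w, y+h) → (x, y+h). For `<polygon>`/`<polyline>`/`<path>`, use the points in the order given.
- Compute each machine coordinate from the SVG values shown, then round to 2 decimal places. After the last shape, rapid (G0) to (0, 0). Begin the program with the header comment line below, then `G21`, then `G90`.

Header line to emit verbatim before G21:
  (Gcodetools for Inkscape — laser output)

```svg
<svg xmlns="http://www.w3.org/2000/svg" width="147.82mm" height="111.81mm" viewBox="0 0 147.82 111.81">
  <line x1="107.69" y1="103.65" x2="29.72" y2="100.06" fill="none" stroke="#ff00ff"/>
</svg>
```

(Gcodetools for Inkscape — laser output)
G21
G90
G0 X107.69 Y8.16
M3 S467
G1 X29.72 Y11.75 F1792
M5
G0 X0.00 Y0.00

viewBox `0 0 147.82 111.81` with mm width/height → 1 unit = 1 mm. Flip: y_m = 111.81 − y_svg.

**Shape 1** — `<line>` line segment, stroke `#ff00ff` → score (S467, F1792). Machine vertices: (107.69,8.16) → (29.72,11.75). Open path.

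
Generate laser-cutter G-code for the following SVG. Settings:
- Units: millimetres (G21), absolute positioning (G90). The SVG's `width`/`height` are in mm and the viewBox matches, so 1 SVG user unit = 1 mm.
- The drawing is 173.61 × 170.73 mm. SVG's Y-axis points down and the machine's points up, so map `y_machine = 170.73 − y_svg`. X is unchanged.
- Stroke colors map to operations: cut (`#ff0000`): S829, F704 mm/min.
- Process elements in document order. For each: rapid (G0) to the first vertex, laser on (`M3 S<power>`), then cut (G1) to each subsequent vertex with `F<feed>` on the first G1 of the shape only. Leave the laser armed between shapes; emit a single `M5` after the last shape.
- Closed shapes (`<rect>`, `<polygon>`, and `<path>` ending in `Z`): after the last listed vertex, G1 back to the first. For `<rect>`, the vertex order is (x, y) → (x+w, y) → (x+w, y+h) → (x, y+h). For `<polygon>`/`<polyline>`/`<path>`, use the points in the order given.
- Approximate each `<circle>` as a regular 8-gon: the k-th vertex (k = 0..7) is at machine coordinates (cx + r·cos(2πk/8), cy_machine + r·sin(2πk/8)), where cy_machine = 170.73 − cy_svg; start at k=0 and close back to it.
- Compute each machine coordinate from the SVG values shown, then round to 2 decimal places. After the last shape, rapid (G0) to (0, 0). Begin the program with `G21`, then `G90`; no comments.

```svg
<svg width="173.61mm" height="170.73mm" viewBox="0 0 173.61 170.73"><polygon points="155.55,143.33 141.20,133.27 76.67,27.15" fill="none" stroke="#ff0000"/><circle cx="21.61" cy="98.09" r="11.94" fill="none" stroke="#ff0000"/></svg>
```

G21
G90
G0 X155.55 Y27.40
M3 S829
G1 X141.20 Y37.46 F704
G1 X76.67 Y143.58
G1 X155.55 Y27.40
G0 X33.55 Y72.64
M3 S829
G1 X30.05 Y81.08 F704
G1 X21.61 Y84.58
G1 X13.17 Y81.08
G1 X9.67 Y72.64
G1 X13.17 Y64.20
G1 X21.61 Y60.70
G1 X30.05 Y64.20
G1 X33.55 Y72.64
M5
G0 X0.00 Y0.00

1 u = 1 mm; y_m = 170.73 − y.

[1] `<polygon>` closed polygon, #ff0000→cut S829 F704: (155.55,27.40) → (141.20,37.46) → (76.67,143.58) → (155.55,27.40) (closed)

[2] `<circle>` circle, #ff0000→cut S829 F704: (33.55,72.64) → (30.05,81.08) → (21.61,84.58) → (13.17,81.08) → (9.67,72.64) → (13.17,64.20) → (21.61,60.70) → (30.05,64.20) → (33.55,72.64) (closed)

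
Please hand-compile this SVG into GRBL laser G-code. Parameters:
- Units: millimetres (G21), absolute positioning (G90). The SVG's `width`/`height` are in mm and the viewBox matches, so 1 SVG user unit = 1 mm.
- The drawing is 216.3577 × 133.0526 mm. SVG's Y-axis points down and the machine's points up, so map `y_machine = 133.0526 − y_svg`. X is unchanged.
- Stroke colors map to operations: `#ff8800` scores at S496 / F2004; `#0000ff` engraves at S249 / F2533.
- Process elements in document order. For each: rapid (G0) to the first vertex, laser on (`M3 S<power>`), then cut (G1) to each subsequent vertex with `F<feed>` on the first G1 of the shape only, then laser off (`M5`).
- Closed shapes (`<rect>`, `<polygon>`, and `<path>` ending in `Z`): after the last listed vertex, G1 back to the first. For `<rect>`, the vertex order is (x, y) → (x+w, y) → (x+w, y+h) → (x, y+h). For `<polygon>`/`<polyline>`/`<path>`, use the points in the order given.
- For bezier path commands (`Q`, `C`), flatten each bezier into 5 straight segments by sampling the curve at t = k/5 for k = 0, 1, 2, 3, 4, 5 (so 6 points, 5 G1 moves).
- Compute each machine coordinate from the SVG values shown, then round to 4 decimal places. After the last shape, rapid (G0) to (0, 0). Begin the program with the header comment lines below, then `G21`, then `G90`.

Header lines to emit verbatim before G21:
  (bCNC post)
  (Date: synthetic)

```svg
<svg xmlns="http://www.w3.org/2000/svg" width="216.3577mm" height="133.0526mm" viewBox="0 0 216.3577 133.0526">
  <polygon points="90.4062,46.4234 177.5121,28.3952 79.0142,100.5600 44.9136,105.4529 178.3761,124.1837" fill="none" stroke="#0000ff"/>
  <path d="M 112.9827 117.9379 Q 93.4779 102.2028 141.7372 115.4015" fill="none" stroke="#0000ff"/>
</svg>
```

Since the viewBox matches the mm dimensions, user units are millimetres directly. The only transform is the Y-flip y_m = 133.0526 − y_svg.

Shape 1 is a closed polygon drawn with `<polygon>`. Its stroke #0000ff means engrave at S249, F2533. After flipping Y the toolpath is (90.4062,86.6292) → (177.5121,104.6574) → (79.0142,32.4926) → (44.9136,27.5997) → (178.3761,8.8689) → (90.4062,86.6292), returning to the start.

Shape 2 is a quadratic bezier drawn with `<path>`. Its stroke #0000ff means engrave at S249, F2533. After flipping Y the toolpath is (112.9827,15.1147) → (107.8913,20.2514) → (108.2211,23.0734) → (113.9720,23.5807) → (125.1440,21.7732) → (141.7372,17.6511).

(bCNC post)
(Date: synthetic)
G21
G90
G0 X90.4062 Y86.6292
M3 S249
G1 X177.5121 Y104.6574 F2533
G1 X79.0142 Y32.4926
G1 X44.9136 Y27.5997
G1 X178.3761 Y8.8689
G1 X90.4062 Y86.6292
M5
G0 X112.9827 Y15.1147
M3 S249
G1 X107.8913 Y20.2514 F2533
G1 X108.2211 Y23.0734
G1 X113.9720 Y23.5807
G1 X125.1440 Y21.7732
G1 X141.7372 Y17.6511
M5
G0 X0.0000 Y0.0000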